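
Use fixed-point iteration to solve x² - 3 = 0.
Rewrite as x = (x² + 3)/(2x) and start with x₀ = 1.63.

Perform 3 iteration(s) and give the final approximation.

Equation: x² - 3 = 0
Fixed-point form: x = (x² + 3)/(2x)
x₀ = 1.63

x_1 = g(1.630000) = 1.735245
x_2 = g(1.735245) = 1.732054
x_3 = g(1.732054) = 1.732051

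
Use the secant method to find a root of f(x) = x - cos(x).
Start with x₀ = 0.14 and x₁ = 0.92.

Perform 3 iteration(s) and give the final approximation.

f(x) = x - cos(x)
x₀ = 0.14, x₁ = 0.92

Secant formula: x_{n+1} = x_n - f(x_n)(x_n - x_{n-1})/(f(x_n) - f(x_{n-1}))

Iteration 1:
  f(0.140000) = -0.850216
  f(0.920000) = 0.314180
  x_2 = 0.920000 - 0.314180×(0.920000 - 0.140000)/(0.314180 - (-0.850216))
       = 0.709539
Iteration 2:
  f(0.920000) = 0.314180
  f(0.709539) = -0.049124
  x_3 = 0.709539 - (-0.049124)×(0.709539 - 0.920000)/(-0.049124 - 0.314180)
       = 0.737996
Iteration 3:
  f(0.709539) = -0.049124
  f(0.737996) = -0.001822
  x_4 = 0.737996 - (-0.001822)×(0.737996 - 0.709539)/(-0.001822 - (-0.049124))
       = 0.739092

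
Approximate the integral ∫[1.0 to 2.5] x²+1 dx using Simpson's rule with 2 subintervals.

f(x) = x²+1
a = 1.0, b = 2.5, n = 2
h = (b - a)/n = 0.750000

Simpson's rule: (h/3)[f(x₀) + 4f(x₁) + 2f(x₂) + ... + f(xₙ)]

x_0 = 1.0000, f(x_0) = 2.000000, coefficient = 1
x_1 = 1.7500, f(x_1) = 4.062500, coefficient = 4
x_2 = 2.5000, f(x_2) = 7.250000, coefficient = 1

I ≈ (0.750000/3) × 25.500000 = 6.375000
Exact value: 6.375000
Error: 0.000000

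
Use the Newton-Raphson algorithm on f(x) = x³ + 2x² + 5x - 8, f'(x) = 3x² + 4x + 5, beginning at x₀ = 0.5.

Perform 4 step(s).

f(x) = x³ + 2x² + 5x - 8
f'(x) = 3x² + 4x + 5
x₀ = 0.5

Newton-Raphson formula: x_{n+1} = x_n - f(x_n)/f'(x_n)

Iteration 1:
  f(0.500000) = -4.875000
  f'(0.500000) = 7.750000
  x_1 = 0.500000 - (-4.875000)/7.750000 = 1.129032
Iteration 2:
  f(1.129032) = 1.633782
  f'(1.129032) = 13.340271
  x_2 = 1.129032 - 1.633782/13.340271 = 1.006562
Iteration 3:
  f(1.006562) = 0.078964
  f'(1.006562) = 12.065752
  x_3 = 1.006562 - 0.078964/12.065752 = 1.000018
Iteration 4:
  f(1.000018) = 0.000215
  f'(1.000018) = 12.000179
  x_4 = 1.000018 - 0.000215/12.000179 = 1.000000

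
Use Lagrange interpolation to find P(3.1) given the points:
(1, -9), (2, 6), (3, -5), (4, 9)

Lagrange interpolation formula:
P(x) = Σ yᵢ × Lᵢ(x)
where Lᵢ(x) = Π_{j≠i} (x - xⱼ)/(xᵢ - xⱼ)

L_0(3.1) = (3.1 - 2)/(1 - 2) × (3.1 - 3)/(1 - 3) × (3.1 - 4)/(1 - 4) = 0.016500
L_1(3.1) = (3.1 - 1)/(2 - 1) × (3.1 - 3)/(2 - 3) × (3.1 - 4)/(2 - 4) = -0.094500
L_2(3.1) = (3.1 - 1)/(3 - 1) × (3.1 - 2)/(3 - 2) × (3.1 - 4)/(3 - 4) = 1.039500
L_3(3.1) = (3.1 - 1)/(4 - 1) × (3.1 - 2)/(4 - 2) × (3.1 - 3)/(4 - 3) = 0.038500

P(3.1) = (-9)×L_0(3.1) + 6×L_1(3.1) + (-5)×L_2(3.1) + 9×L_3(3.1)
P(3.1) = -5.566500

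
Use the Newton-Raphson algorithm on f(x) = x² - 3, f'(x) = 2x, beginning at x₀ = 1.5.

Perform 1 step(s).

f(x) = x² - 3
f'(x) = 2x
x₀ = 1.5

Newton-Raphson formula: x_{n+1} = x_n - f(x_n)/f'(x_n)

Iteration 1:
  f(1.500000) = -0.750000
  f'(1.500000) = 3.000000
  x_1 = 1.500000 - (-0.750000)/3.000000 = 1.750000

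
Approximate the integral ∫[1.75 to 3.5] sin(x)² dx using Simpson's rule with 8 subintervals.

f(x) = sin(x)²
a = 1.75, b = 3.5, n = 8
h = (b - a)/n = 0.218750

Simpson's rule: (h/3)[f(x₀) + 4f(x₁) + 2f(x₂) + ... + f(xₙ)]

x_0 = 1.7500, f(x_0) = 0.968228, coefficient = 1
x_1 = 1.9688, f(x_1) = 0.849818, coefficient = 4
x_2 = 2.1875, f(x_2) = 0.665512, coefficient = 2
x_3 = 2.4062, f(x_3) = 0.450028, coefficient = 4
x_4 = 2.6250, f(x_4) = 0.243957, coefficient = 2
x_5 = 2.8438, f(x_5) = 0.086118, coefficient = 4
x_6 = 3.0625, f(x_6) = 0.006243, coefficient = 2
x_7 = 3.2812, f(x_7) = 0.019378, coefficient = 4
x_8 = 3.5000, f(x_8) = 0.123049, coefficient = 1

I ≈ (0.218750/3) × 8.544070 = 0.623005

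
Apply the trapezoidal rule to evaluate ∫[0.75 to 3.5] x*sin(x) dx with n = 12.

f(x) = x*sin(x)
a = 0.75, b = 3.5, n = 12
h = (b - a)/n = 0.229167

Trapezoidal rule: (h/2)[f(x₀) + 2f(x₁) + 2f(x₂) + ... + f(xₙ)]

x_0 = 0.7500, f(x_0) = 0.511229, coefficient = 1
x_1 = 0.9792, f(x_1) = 0.812741, coefficient = 2
x_2 = 1.2083, f(x_2) = 1.129823, coefficient = 2
x_3 = 1.4375, f(x_3) = 1.424748, coefficient = 2
x_4 = 1.6667, f(x_4) = 1.659013, coefficient = 2
x_5 = 1.8958, f(x_5) = 1.796565, coefficient = 2
x_6 = 2.1250, f(x_6) = 1.806930, coefficient = 2
x_7 = 2.3542, f(x_7) = 1.668019, coefficient = 2
x_8 = 2.5833, f(x_8) = 1.368419, coefficient = 2
x_9 = 2.8125, f(x_9) = 0.908956, coefficient = 2
x_10 = 3.0417, f(x_10) = 0.303436, coefficient = 2
x_11 = 3.2708, f(x_11) = -0.421549, coefficient = 2
x_12 = 3.5000, f(x_12) = -1.227741, coefficient = 1

I ≈ (0.229167/2) × 24.197693 = 2.772652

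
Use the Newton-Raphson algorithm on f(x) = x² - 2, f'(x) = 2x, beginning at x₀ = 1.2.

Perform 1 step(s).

f(x) = x² - 2
f'(x) = 2x
x₀ = 1.2

Newton-Raphson formula: x_{n+1} = x_n - f(x_n)/f'(x_n)

Iteration 1:
  f(1.200000) = -0.560000
  f'(1.200000) = 2.400000
  x_1 = 1.200000 - (-0.560000)/2.400000 = 1.433333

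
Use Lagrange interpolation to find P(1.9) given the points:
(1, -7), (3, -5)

Lagrange interpolation formula:
P(x) = Σ yᵢ × Lᵢ(x)
where Lᵢ(x) = Π_{j≠i} (x - xⱼ)/(xᵢ - xⱼ)

L_0(1.9) = (1.9 - 3)/(1 - 3) = 0.550000
L_1(1.9) = (1.9 - 1)/(3 - 1) = 0.450000

P(1.9) = (-7)×L_0(1.9) + (-5)×L_1(1.9)
P(1.9) = -6.100000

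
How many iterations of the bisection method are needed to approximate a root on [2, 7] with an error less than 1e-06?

We need (b-a)/2^n ≤ 1e-06
(7 - 2)/2^n ≤ 1e-06
5/2^n ≤ 1e-06
2^n ≥ 5000000
n ≥ log₂(5000000) = 22.25
n ≥ 23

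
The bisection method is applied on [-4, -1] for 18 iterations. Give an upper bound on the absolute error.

Bisection error bound: |error| ≤ (b-a)/2^n
|error| ≤ (-1 - (-4))/2^18 = 3/2^18
|error| ≤ 0.0000114441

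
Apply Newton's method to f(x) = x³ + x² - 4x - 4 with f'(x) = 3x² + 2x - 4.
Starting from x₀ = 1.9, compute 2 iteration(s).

f(x) = x³ + x² - 4x - 4
f'(x) = 3x² + 2x - 4
x₀ = 1.9

Newton-Raphson formula: x_{n+1} = x_n - f(x_n)/f'(x_n)

Iteration 1:
  f(1.900000) = -1.131000
  f'(1.900000) = 10.630000
  x_1 = 1.900000 - (-1.131000)/10.630000 = 2.006397
Iteration 2:
  f(2.006397) = 0.077051
  f'(2.006397) = 12.089681
  x_2 = 2.006397 - 0.077051/12.089681 = 2.000024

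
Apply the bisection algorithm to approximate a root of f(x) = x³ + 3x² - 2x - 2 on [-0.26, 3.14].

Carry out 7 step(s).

f(x) = x³ + 3x² - 2x - 2
Initial interval: [-0.26, 3.14]

Iteration 1:
  c_1 = (-0.260000 + 3.140000)/2 = 1.440000
  f(c_1) = f(1.440000) = 4.326784
  f(a) × f(c) < 0, new interval: [-0.260000, 1.440000]
Iteration 2:
  c_2 = (-0.260000 + 1.440000)/2 = 0.590000
  f(c_2) = f(0.590000) = -1.930321
  f(a) × f(c) ≥ 0, new interval: [0.590000, 1.440000]
Iteration 3:
  c_3 = (0.590000 + 1.440000)/2 = 1.015000
  f(c_3) = f(1.015000) = 0.106353
  f(a) × f(c) < 0, new interval: [0.590000, 1.015000]
Iteration 4:
  c_4 = (0.590000 + 1.015000)/2 = 0.802500
  f(c_4) = f(0.802500) = -1.156166
  f(a) × f(c) ≥ 0, new interval: [0.802500, 1.015000]
Iteration 5:
  c_5 = (0.802500 + 1.015000)/2 = 0.908750
  f(c_5) = f(0.908750) = -0.589550
  f(a) × f(c) ≥ 0, new interval: [0.908750, 1.015000]
Iteration 6:
  c_6 = (0.908750 + 1.015000)/2 = 0.961875
  f(c_6) = f(0.961875) = -0.258209
  f(a) × f(c) ≥ 0, new interval: [0.961875, 1.015000]
Iteration 7:
  c_7 = (0.961875 + 1.015000)/2 = 0.988437
  f(c_7) = f(0.988437) = -0.080137
  f(a) × f(c) ≥ 0, new interval: [0.988437, 1.015000]

After 7 iteration(s), the approximation is c_7 = 0.988437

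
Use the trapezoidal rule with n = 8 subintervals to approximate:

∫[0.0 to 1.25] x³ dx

f(x) = x³
a = 0.0, b = 1.25, n = 8
h = (b - a)/n = 0.156250

Trapezoidal rule: (h/2)[f(x₀) + 2f(x₁) + 2f(x₂) + ... + f(xₙ)]

x_0 = 0.0000, f(x_0) = 0.000000, coefficient = 1
x_1 = 0.1562, f(x_1) = 0.003815, coefficient = 2
x_2 = 0.3125, f(x_2) = 0.030518, coefficient = 2
x_3 = 0.4688, f(x_3) = 0.102997, coefficient = 2
x_4 = 0.6250, f(x_4) = 0.244141, coefficient = 2
x_5 = 0.7812, f(x_5) = 0.476837, coefficient = 2
x_6 = 0.9375, f(x_6) = 0.823975, coefficient = 2
x_7 = 1.0938, f(x_7) = 1.308441, coefficient = 2
x_8 = 1.2500, f(x_8) = 1.953125, coefficient = 1

I ≈ (0.156250/2) × 7.934570 = 0.619888
Exact value: 0.610352
Error: 0.009537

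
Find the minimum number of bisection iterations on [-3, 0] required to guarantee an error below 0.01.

We need (b-a)/2^n ≤ 0.01
(0 - (-3))/2^n ≤ 0.01
3/2^n ≤ 0.01
2^n ≥ 300
n ≥ log₂(300) = 8.23
n ≥ 9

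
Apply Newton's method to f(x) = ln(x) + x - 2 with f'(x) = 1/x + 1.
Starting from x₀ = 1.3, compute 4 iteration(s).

f(x) = ln(x) + x - 2
f'(x) = 1/x + 1
x₀ = 1.3

Newton-Raphson formula: x_{n+1} = x_n - f(x_n)/f'(x_n)

Iteration 1:
  f(1.300000) = -0.437636
  f'(1.300000) = 1.769231
  x_1 = 1.300000 - (-0.437636)/1.769231 = 1.547359
Iteration 2:
  f(1.547359) = -0.016091
  f'(1.547359) = 1.646262
  x_2 = 1.547359 - (-0.016091)/1.646262 = 1.557134
Iteration 3:
  f(1.557134) = -0.000020
  f'(1.557134) = 1.642206
  x_3 = 1.557134 - (-0.000020)/1.642206 = 1.557146
Iteration 4:
  f(1.557146) = 0.000000
  f'(1.557146) = 1.642201
  x_4 = 1.557146 - 0.000000/1.642201 = 1.557146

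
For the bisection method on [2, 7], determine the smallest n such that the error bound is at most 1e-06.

We need (b-a)/2^n ≤ 1e-06
(7 - 2)/2^n ≤ 1e-06
5/2^n ≤ 1e-06
2^n ≥ 5000000
n ≥ log₂(5000000) = 22.25
n ≥ 23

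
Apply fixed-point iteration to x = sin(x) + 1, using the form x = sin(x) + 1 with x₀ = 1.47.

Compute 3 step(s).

Equation: x = sin(x) + 1
Fixed-point form: x = sin(x) + 1
x₀ = 1.47

x_1 = g(1.470000) = 1.994924
x_2 = g(1.994924) = 1.911398
x_3 = g(1.911398) = 1.942554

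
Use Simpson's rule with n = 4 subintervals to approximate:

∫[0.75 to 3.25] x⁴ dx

f(x) = x⁴
a = 0.75, b = 3.25, n = 4
h = (b - a)/n = 0.625000

Simpson's rule: (h/3)[f(x₀) + 4f(x₁) + 2f(x₂) + ... + f(xₙ)]

x_0 = 0.7500, f(x_0) = 0.316406, coefficient = 1
x_1 = 1.3750, f(x_1) = 3.574463, coefficient = 4
x_2 = 2.0000, f(x_2) = 16.000000, coefficient = 2
x_3 = 2.6250, f(x_3) = 47.480713, coefficient = 4
x_4 = 3.2500, f(x_4) = 111.566406, coefficient = 1

I ≈ (0.625000/3) × 348.103516 = 72.521566
Exact value: 72.470703
Error: 0.050863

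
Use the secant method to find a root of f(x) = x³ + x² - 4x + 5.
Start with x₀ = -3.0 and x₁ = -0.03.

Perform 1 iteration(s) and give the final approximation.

f(x) = x³ + x² - 4x + 5
x₀ = -3.0, x₁ = -0.03

Secant formula: x_{n+1} = x_n - f(x_n)(x_n - x_{n-1})/(f(x_n) - f(x_{n-1}))

Iteration 1:
  f(-3.000000) = -1.000000
  f(-0.030000) = 5.120873
  x_2 = -0.030000 - 5.120873×(-0.030000 - (-3.000000))/(5.120873 - (-1.000000))
       = -2.514775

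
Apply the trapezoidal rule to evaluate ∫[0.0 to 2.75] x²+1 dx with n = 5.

f(x) = x²+1
a = 0.0, b = 2.75, n = 5
h = (b - a)/n = 0.550000

Trapezoidal rule: (h/2)[f(x₀) + 2f(x₁) + 2f(x₂) + ... + f(xₙ)]

x_0 = 0.0000, f(x_0) = 1.000000, coefficient = 1
x_1 = 0.5500, f(x_1) = 1.302500, coefficient = 2
x_2 = 1.1000, f(x_2) = 2.210000, coefficient = 2
x_3 = 1.6500, f(x_3) = 3.722500, coefficient = 2
x_4 = 2.2000, f(x_4) = 5.840000, coefficient = 2
x_5 = 2.7500, f(x_5) = 8.562500, coefficient = 1

I ≈ (0.550000/2) × 35.712500 = 9.820938
Exact value: 9.682292
Error: 0.138646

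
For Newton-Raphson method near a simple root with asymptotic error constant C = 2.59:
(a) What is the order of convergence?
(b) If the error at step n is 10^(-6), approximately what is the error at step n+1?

(a) Newton-Raphson has quadratic (order 2) convergence near simple roots.
    This means |e_{n+1}| ≈ C|e_n|².

(b) With |e_n| = 10^(-6) and C = 2.59:
    |e_{n+1}| ≈ 2.59 × (10^(-6))² = 2.59 × 10^(-12)

(a) 2 (quadratic); (b) |e_{n+1}| ≈ 2.590e-12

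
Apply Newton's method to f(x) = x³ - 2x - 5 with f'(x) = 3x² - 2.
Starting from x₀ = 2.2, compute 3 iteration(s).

f(x) = x³ - 2x - 5
f'(x) = 3x² - 2
x₀ = 2.2

Newton-Raphson formula: x_{n+1} = x_n - f(x_n)/f'(x_n)

Iteration 1:
  f(2.200000) = 1.248000
  f'(2.200000) = 12.520000
  x_1 = 2.200000 - 1.248000/12.520000 = 2.100319
Iteration 2:
  f(2.100319) = 0.064589
  f'(2.100319) = 11.234026
  x_2 = 2.100319 - 0.064589/11.234026 = 2.094570
Iteration 3:
  f(2.094570) = 0.000208
  f'(2.094570) = 11.161672
  x_3 = 2.094570 - 0.000208/11.161672 = 2.094551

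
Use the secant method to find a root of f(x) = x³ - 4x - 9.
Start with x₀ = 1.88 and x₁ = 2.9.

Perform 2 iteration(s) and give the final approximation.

f(x) = x³ - 4x - 9
x₀ = 1.88, x₁ = 2.9

Secant formula: x_{n+1} = x_n - f(x_n)(x_n - x_{n-1})/(f(x_n) - f(x_{n-1}))

Iteration 1:
  f(1.880000) = -9.875328
  f(2.900000) = 3.789000
  x_2 = 2.900000 - 3.789000×(2.900000 - 1.880000)/(3.789000 - (-9.875328))
       = 2.617163
Iteration 2:
  f(2.900000) = 3.789000
  f(2.617163) = -1.542287
  x_3 = 2.617163 - (-1.542287)×(2.617163 - 2.900000)/(-1.542287 - 3.789000)
       = 2.698985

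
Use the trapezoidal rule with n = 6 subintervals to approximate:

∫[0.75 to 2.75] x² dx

f(x) = x²
a = 0.75, b = 2.75, n = 6
h = (b - a)/n = 0.333333

Trapezoidal rule: (h/2)[f(x₀) + 2f(x₁) + 2f(x₂) + ... + f(xₙ)]

x_0 = 0.7500, f(x_0) = 0.562500, coefficient = 1
x_1 = 1.0833, f(x_1) = 1.173611, coefficient = 2
x_2 = 1.4167, f(x_2) = 2.006944, coefficient = 2
x_3 = 1.7500, f(x_3) = 3.062500, coefficient = 2
x_4 = 2.0833, f(x_4) = 4.340278, coefficient = 2
x_5 = 2.4167, f(x_5) = 5.840278, coefficient = 2
x_6 = 2.7500, f(x_6) = 7.562500, coefficient = 1

I ≈ (0.333333/2) × 40.972222 = 6.828704
Exact value: 6.791667
Error: 0.037037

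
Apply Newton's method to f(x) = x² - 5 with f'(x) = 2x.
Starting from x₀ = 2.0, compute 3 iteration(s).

f(x) = x² - 5
f'(x) = 2x
x₀ = 2.0

Newton-Raphson formula: x_{n+1} = x_n - f(x_n)/f'(x_n)

Iteration 1:
  f(2.000000) = -1.000000
  f'(2.000000) = 4.000000
  x_1 = 2.000000 - (-1.000000)/4.000000 = 2.250000
Iteration 2:
  f(2.250000) = 0.062500
  f'(2.250000) = 4.500000
  x_2 = 2.250000 - 0.062500/4.500000 = 2.236111
Iteration 3:
  f(2.236111) = 0.000193
  f'(2.236111) = 4.472222
  x_3 = 2.236111 - 0.000193/4.472222 = 2.236068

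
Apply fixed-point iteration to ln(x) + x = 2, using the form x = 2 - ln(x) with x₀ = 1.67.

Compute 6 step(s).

Equation: ln(x) + x = 2
Fixed-point form: x = 2 - ln(x)
x₀ = 1.67

x_1 = g(1.670000) = 1.487176
x_2 = g(1.487176) = 1.603121
x_3 = g(1.603121) = 1.528048
x_4 = g(1.528048) = 1.576009
x_5 = g(1.576009) = 1.545104
x_6 = g(1.545104) = 1.564909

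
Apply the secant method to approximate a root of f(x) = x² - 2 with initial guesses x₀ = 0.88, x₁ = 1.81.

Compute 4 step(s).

f(x) = x² - 2
x₀ = 0.88, x₁ = 1.81

Secant formula: x_{n+1} = x_n - f(x_n)(x_n - x_{n-1})/(f(x_n) - f(x_{n-1}))

Iteration 1:
  f(0.880000) = -1.225600
  f(1.810000) = 1.276100
  x_2 = 1.810000 - 1.276100×(1.810000 - 0.880000)/(1.276100 - (-1.225600))
       = 1.335613
Iteration 2:
  f(1.810000) = 1.276100
  f(1.335613) = -0.216137
  x_3 = 1.335613 - (-0.216137)×(1.335613 - 1.810000)/(-0.216137 - 1.276100)
       = 1.404324
Iteration 3:
  f(1.335613) = -0.216137
  f(1.404324) = -0.027874
  x_4 = 1.404324 - (-0.027874)×(1.404324 - 1.335613)/(-0.027874 - (-0.216137))
       = 1.414497
Iteration 4:
  f(1.404324) = -0.027874
  f(1.414497) = 0.000803
  x_5 = 1.414497 - 0.000803×(1.414497 - 1.404324)/(0.000803 - (-0.027874))
       = 1.414213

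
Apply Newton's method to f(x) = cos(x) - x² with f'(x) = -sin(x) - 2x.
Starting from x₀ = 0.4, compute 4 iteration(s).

f(x) = cos(x) - x²
f'(x) = -sin(x) - 2x
x₀ = 0.4

Newton-Raphson formula: x_{n+1} = x_n - f(x_n)/f'(x_n)

Iteration 1:
  f(0.400000) = 0.761061
  f'(0.400000) = -1.189418
  x_1 = 0.400000 - 0.761061/(-1.189418) = 1.039860
Iteration 2:
  f(1.039860) = -0.574967
  f'(1.039860) = -2.942053
  x_2 = 1.039860 - (-0.574967)/(-2.942053) = 0.844429
Iteration 3:
  f(0.844429) = -0.048902
  f'(0.844429) = -2.436450
  x_3 = 0.844429 - (-0.048902)/(-2.436450) = 0.824358
Iteration 4:
  f(0.824358) = -0.000538
  f'(0.824358) = -2.382828
  x_4 = 0.824358 - (-0.000538)/(-2.382828) = 0.824132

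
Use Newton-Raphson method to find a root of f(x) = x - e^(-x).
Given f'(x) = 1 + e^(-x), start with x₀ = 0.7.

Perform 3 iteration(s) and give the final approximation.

f(x) = x - e^(-x)
f'(x) = 1 + e^(-x)
x₀ = 0.7

Newton-Raphson formula: x_{n+1} = x_n - f(x_n)/f'(x_n)

Iteration 1:
  f(0.700000) = 0.203415
  f'(0.700000) = 1.496585
  x_1 = 0.700000 - 0.203415/1.496585 = 0.564081
Iteration 2:
  f(0.564081) = -0.004802
  f'(0.564081) = 1.568883
  x_2 = 0.564081 - (-0.004802)/1.568883 = 0.567142
Iteration 3:
  f(0.567142) = -0.000003
  f'(0.567142) = 1.567144
  x_3 = 0.567142 - (-0.000003)/1.567144 = 0.567143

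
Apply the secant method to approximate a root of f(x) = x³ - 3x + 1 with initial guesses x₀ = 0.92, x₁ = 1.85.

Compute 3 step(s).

f(x) = x³ - 3x + 1
x₀ = 0.92, x₁ = 1.85

Secant formula: x_{n+1} = x_n - f(x_n)(x_n - x_{n-1})/(f(x_n) - f(x_{n-1}))

Iteration 1:
  f(0.920000) = -0.981312
  f(1.850000) = 1.781625
  x_2 = 1.850000 - 1.781625×(1.850000 - 0.920000)/(1.781625 - (-0.981312))
       = 1.250308
Iteration 2:
  f(1.850000) = 1.781625
  f(1.250308) = -0.796355
  x_3 = 1.250308 - (-0.796355)×(1.250308 - 1.850000)/(-0.796355 - 1.781625)
       = 1.435557
Iteration 3:
  f(1.250308) = -0.796355
  f(1.435557) = -0.348242
  x_4 = 1.435557 - (-0.348242)×(1.435557 - 1.250308)/(-0.348242 - (-0.796355))
       = 1.579519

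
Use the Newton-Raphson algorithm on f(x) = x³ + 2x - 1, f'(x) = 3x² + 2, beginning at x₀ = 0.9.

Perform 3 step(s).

f(x) = x³ + 2x - 1
f'(x) = 3x² + 2
x₀ = 0.9

Newton-Raphson formula: x_{n+1} = x_n - f(x_n)/f'(x_n)

Iteration 1:
  f(0.900000) = 1.529000
  f'(0.900000) = 4.430000
  x_1 = 0.900000 - 1.529000/4.430000 = 0.554853
Iteration 2:
  f(0.554853) = 0.280525
  f'(0.554853) = 2.923586
  x_2 = 0.554853 - 0.280525/2.923586 = 0.458901
Iteration 3:
  f(0.458901) = 0.014442
  f'(0.458901) = 2.631770
  x_3 = 0.458901 - 0.014442/2.631770 = 0.453413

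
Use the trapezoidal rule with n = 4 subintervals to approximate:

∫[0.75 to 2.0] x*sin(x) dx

f(x) = x*sin(x)
a = 0.75, b = 2.0, n = 4
h = (b - a)/n = 0.312500

Trapezoidal rule: (h/2)[f(x₀) + 2f(x₁) + 2f(x₂) + ... + f(xₙ)]

x_0 = 0.7500, f(x_0) = 0.511229, coefficient = 1
x_1 = 1.0625, f(x_1) = 0.928173, coefficient = 2
x_2 = 1.3750, f(x_2) = 1.348728, coefficient = 2
x_3 = 1.6875, f(x_3) = 1.676021, coefficient = 2
x_4 = 2.0000, f(x_4) = 1.818595, coefficient = 1

I ≈ (0.312500/2) × 10.235669 = 1.599323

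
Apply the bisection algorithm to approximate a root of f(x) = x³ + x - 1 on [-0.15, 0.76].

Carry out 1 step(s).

f(x) = x³ + x - 1
Initial interval: [-0.15, 0.76]

Iteration 1:
  c_1 = (-0.150000 + 0.760000)/2 = 0.305000
  f(c_1) = f(0.305000) = -0.666627
  f(a) × f(c) ≥ 0, new interval: [0.305000, 0.760000]

After 1 iteration(s), the approximation is c_1 = 0.305000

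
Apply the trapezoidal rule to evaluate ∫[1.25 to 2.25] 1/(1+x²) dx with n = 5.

f(x) = 1/(1+x²)
a = 1.25, b = 2.25, n = 5
h = (b - a)/n = 0.200000

Trapezoidal rule: (h/2)[f(x₀) + 2f(x₁) + 2f(x₂) + ... + f(xₙ)]

x_0 = 1.2500, f(x_0) = 0.390244, coefficient = 1
x_1 = 1.4500, f(x_1) = 0.322321, coefficient = 2
x_2 = 1.6500, f(x_2) = 0.268637, coefficient = 2
x_3 = 1.8500, f(x_3) = 0.226116, coefficient = 2
x_4 = 2.0500, f(x_4) = 0.192215, coefficient = 2
x_5 = 2.2500, f(x_5) = 0.164948, coefficient = 1

I ≈ (0.200000/2) × 2.573771 = 0.257377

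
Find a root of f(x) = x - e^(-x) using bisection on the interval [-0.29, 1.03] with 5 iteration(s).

f(x) = x - e^(-x)
Initial interval: [-0.29, 1.03]

Iteration 1:
  c_1 = (-0.290000 + 1.030000)/2 = 0.370000
  f(c_1) = f(0.370000) = -0.320734
  f(a) × f(c) ≥ 0, new interval: [0.370000, 1.030000]
Iteration 2:
  c_2 = (0.370000 + 1.030000)/2 = 0.700000
  f(c_2) = f(0.700000) = 0.203415
  f(a) × f(c) < 0, new interval: [0.370000, 0.700000]
Iteration 3:
  c_3 = (0.370000 + 0.700000)/2 = 0.535000
  f(c_3) = f(0.535000) = -0.050669
  f(a) × f(c) ≥ 0, new interval: [0.535000, 0.700000]
Iteration 4:
  c_4 = (0.535000 + 0.700000)/2 = 0.617500
  f(c_4) = f(0.617500) = 0.078209
  f(a) × f(c) < 0, new interval: [0.535000, 0.617500]
Iteration 5:
  c_5 = (0.535000 + 0.617500)/2 = 0.576250
  f(c_5) = f(0.576250) = 0.014248
  f(a) × f(c) < 0, new interval: [0.535000, 0.576250]

After 5 iteration(s), the approximation is c_5 = 0.576250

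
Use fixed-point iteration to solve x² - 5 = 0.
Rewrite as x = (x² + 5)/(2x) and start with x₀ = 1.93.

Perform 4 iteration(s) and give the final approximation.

Equation: x² - 5 = 0
Fixed-point form: x = (x² + 5)/(2x)
x₀ = 1.93

x_1 = g(1.930000) = 2.260337
x_2 = g(2.260337) = 2.236198
x_3 = g(2.236198) = 2.236068
x_4 = g(2.236068) = 2.236068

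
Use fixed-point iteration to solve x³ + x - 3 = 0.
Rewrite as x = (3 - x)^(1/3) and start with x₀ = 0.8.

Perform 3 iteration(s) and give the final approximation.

Equation: x³ + x - 3 = 0
Fixed-point form: x = (3 - x)^(1/3)
x₀ = 0.8

x_1 = g(0.800000) = 1.300591
x_2 = g(1.300591) = 1.193345
x_3 = g(1.193345) = 1.217938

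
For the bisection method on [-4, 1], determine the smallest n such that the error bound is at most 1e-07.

We need (b-a)/2^n ≤ 1e-07
(1 - (-4))/2^n ≤ 1e-07
5/2^n ≤ 1e-07
2^n ≥ 50000000
n ≥ log₂(50000000) = 25.58
n ≥ 26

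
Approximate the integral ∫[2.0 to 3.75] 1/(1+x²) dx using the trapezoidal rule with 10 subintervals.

f(x) = 1/(1+x²)
a = 2.0, b = 3.75, n = 10
h = (b - a)/n = 0.175000

Trapezoidal rule: (h/2)[f(x₀) + 2f(x₁) + 2f(x₂) + ... + f(xₙ)]

x_0 = 2.0000, f(x_0) = 0.200000, coefficient = 1
x_1 = 2.1750, f(x_1) = 0.174501, coefficient = 2
x_2 = 2.3500, f(x_2) = 0.153315, coefficient = 2
x_3 = 2.5250, f(x_3) = 0.135582, coefficient = 2
x_4 = 2.7000, f(x_4) = 0.120627, coefficient = 2
x_5 = 2.8750, f(x_5) = 0.107926, coefficient = 2
x_6 = 3.0500, f(x_6) = 0.097064, coefficient = 2
x_7 = 3.2250, f(x_7) = 0.087714, coefficient = 2
x_8 = 3.4000, f(x_8) = 0.079618, coefficient = 2
x_9 = 3.5750, f(x_9) = 0.072566, coefficient = 2
x_10 = 3.7500, f(x_10) = 0.066390, coefficient = 1

I ≈ (0.175000/2) × 2.324216 = 0.203369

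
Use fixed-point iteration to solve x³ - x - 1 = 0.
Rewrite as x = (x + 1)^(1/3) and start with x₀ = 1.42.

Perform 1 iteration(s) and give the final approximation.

Equation: x³ - x - 1 = 0
Fixed-point form: x = (x + 1)^(1/3)
x₀ = 1.42

x_1 = g(1.420000) = 1.342575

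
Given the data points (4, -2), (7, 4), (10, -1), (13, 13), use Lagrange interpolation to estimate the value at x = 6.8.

Lagrange interpolation formula:
P(x) = Σ yᵢ × Lᵢ(x)
where Lᵢ(x) = Π_{j≠i} (x - xⱼ)/(xᵢ - xⱼ)

L_0(6.8) = (6.8 - 7)/(4 - 7) × (6.8 - 10)/(4 - 10) × (6.8 - 13)/(4 - 13) = 0.024494
L_1(6.8) = (6.8 - 4)/(7 - 4) × (6.8 - 10)/(7 - 10) × (6.8 - 13)/(7 - 13) = 1.028741
L_2(6.8) = (6.8 - 4)/(10 - 4) × (6.8 - 7)/(10 - 7) × (6.8 - 13)/(10 - 13) = -0.064296
L_3(6.8) = (6.8 - 4)/(13 - 4) × (6.8 - 7)/(13 - 7) × (6.8 - 10)/(13 - 10) = 0.011062

P(6.8) = (-2)×L_0(6.8) + 4×L_1(6.8) + (-1)×L_2(6.8) + 13×L_3(6.8)
P(6.8) = 4.274074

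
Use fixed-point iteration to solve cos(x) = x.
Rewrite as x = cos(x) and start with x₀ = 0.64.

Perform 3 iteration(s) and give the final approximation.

Equation: cos(x) = x
Fixed-point form: x = cos(x)
x₀ = 0.64

x_1 = g(0.640000) = 0.802096
x_2 = g(0.802096) = 0.695202
x_3 = g(0.695202) = 0.767924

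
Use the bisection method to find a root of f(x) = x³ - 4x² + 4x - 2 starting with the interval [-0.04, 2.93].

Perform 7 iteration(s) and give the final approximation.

f(x) = x³ - 4x² + 4x - 2
Initial interval: [-0.04, 2.93]

Iteration 1:
  c_1 = (-0.040000 + 2.930000)/2 = 1.445000
  f(c_1) = f(1.445000) = -1.554904
  f(a) × f(c) ≥ 0, new interval: [1.445000, 2.930000]
Iteration 2:
  c_2 = (1.445000 + 2.930000)/2 = 2.187500
  f(c_2) = f(2.187500) = -1.923096
  f(a) × f(c) ≥ 0, new interval: [2.187500, 2.930000]
Iteration 3:
  c_3 = (2.187500 + 2.930000)/2 = 2.558750
  f(c_3) = f(2.558750) = -1.201154
  f(a) × f(c) ≥ 0, new interval: [2.558750, 2.930000]
Iteration 4:
  c_4 = (2.558750 + 2.930000)/2 = 2.744375
  f(c_4) = f(2.744375) = -0.479358
  f(a) × f(c) ≥ 0, new interval: [2.744375, 2.930000]
Iteration 5:
  c_5 = (2.744375 + 2.930000)/2 = 2.837187
  f(c_5) = f(2.837187) = -0.011464
  f(a) × f(c) ≥ 0, new interval: [2.837187, 2.930000]
Iteration 6:
  c_6 = (2.837187 + 2.930000)/2 = 2.883594
  f(c_6) = f(2.883594) = 0.251331
  f(a) × f(c) < 0, new interval: [2.837187, 2.883594]
Iteration 7:
  c_7 = (2.837187 + 2.883594)/2 = 2.860391
  f(c_7) = f(2.860391) = 0.117467
  f(a) × f(c) < 0, new interval: [2.837187, 2.860391]

After 7 iteration(s), the approximation is c_7 = 2.860391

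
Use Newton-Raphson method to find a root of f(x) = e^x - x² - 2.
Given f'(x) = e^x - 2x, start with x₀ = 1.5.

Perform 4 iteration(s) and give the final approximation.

f(x) = e^x - x² - 2
f'(x) = e^x - 2x
x₀ = 1.5

Newton-Raphson formula: x_{n+1} = x_n - f(x_n)/f'(x_n)

Iteration 1:
  f(1.500000) = 0.231689
  f'(1.500000) = 1.481689
  x_1 = 1.500000 - 0.231689/1.481689 = 1.343632
Iteration 2:
  f(1.343632) = 0.027592
  f'(1.343632) = 1.145675
  x_2 = 1.343632 - 0.027592/1.145675 = 1.319548
Iteration 3:
  f(1.319548) = 0.000523
  f'(1.319548) = 1.102634
  x_3 = 1.319548 - 0.000523/1.102634 = 1.319074
Iteration 4:
  f(1.319074) = 0.000000
  f'(1.319074) = 1.101808
  x_4 = 1.319074 - 0.000000/1.101808 = 1.319074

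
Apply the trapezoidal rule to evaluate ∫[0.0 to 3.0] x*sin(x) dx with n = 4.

f(x) = x*sin(x)
a = 0.0, b = 3.0, n = 4
h = (b - a)/n = 0.750000

Trapezoidal rule: (h/2)[f(x₀) + 2f(x₁) + 2f(x₂) + ... + f(xₙ)]

x_0 = 0.0000, f(x_0) = 0.000000, coefficient = 1
x_1 = 0.7500, f(x_1) = 0.511229, coefficient = 2
x_2 = 1.5000, f(x_2) = 1.496242, coefficient = 2
x_3 = 2.2500, f(x_3) = 1.750665, coefficient = 2
x_4 = 3.0000, f(x_4) = 0.423360, coefficient = 1

I ≈ (0.750000/2) × 7.939633 = 2.977362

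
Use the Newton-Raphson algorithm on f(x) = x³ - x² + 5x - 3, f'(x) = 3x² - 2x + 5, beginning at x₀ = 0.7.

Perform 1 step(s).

f(x) = x³ - x² + 5x - 3
f'(x) = 3x² - 2x + 5
x₀ = 0.7

Newton-Raphson formula: x_{n+1} = x_n - f(x_n)/f'(x_n)

Iteration 1:
  f(0.700000) = 0.353000
  f'(0.700000) = 5.070000
  x_1 = 0.700000 - 0.353000/5.070000 = 0.630375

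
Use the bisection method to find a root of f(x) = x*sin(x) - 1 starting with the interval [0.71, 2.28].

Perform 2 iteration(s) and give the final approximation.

f(x) = x*sin(x) - 1
Initial interval: [0.71, 2.28]

Iteration 1:
  c_1 = (0.710000 + 2.280000)/2 = 1.495000
  f(c_1) = f(1.495000) = 0.490708
  f(a) × f(c) < 0, new interval: [0.710000, 1.495000]
Iteration 2:
  c_2 = (0.710000 + 1.495000)/2 = 1.102500
  f(c_2) = f(1.102500) = -0.016197
  f(a) × f(c) ≥ 0, new interval: [1.102500, 1.495000]

After 2 iteration(s), the approximation is c_2 = 1.102500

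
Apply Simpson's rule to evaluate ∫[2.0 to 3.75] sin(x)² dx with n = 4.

f(x) = sin(x)²
a = 2.0, b = 3.75, n = 4
h = (b - a)/n = 0.437500

Simpson's rule: (h/3)[f(x₀) + 4f(x₁) + 2f(x₂) + ... + f(xₙ)]

x_0 = 2.0000, f(x_0) = 0.826822, coefficient = 1
x_1 = 2.4375, f(x_1) = 0.419052, coefficient = 4
x_2 = 2.8750, f(x_2) = 0.069404, coefficient = 2
x_3 = 3.3125, f(x_3) = 0.028926, coefficient = 4
x_4 = 3.7500, f(x_4) = 0.326682, coefficient = 1

I ≈ (0.437500/3) × 3.084225 = 0.449783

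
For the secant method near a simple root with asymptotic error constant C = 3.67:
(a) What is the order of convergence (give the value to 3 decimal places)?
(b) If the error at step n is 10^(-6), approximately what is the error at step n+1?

(a) Secant method has superlinear convergence with order φ = (1+√5)/2 ≈ 1.618.
    This means |e_{n+1}| ≈ C|e_n|^1.618.

(b) With |e_n| = 10^(-6) and C = 3.67:
    |e_{n+1}| ≈ 3.67 × (10^(-6))^1.618 = 3.67 × 10^(-9.71)

(a) ≈ 1.618 (golden ratio); (b) |e_{n+1}| ≈ 7.186e-10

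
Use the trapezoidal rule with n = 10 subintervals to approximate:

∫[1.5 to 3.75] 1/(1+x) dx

f(x) = 1/(1+x)
a = 1.5, b = 3.75, n = 10
h = (b - a)/n = 0.225000

Trapezoidal rule: (h/2)[f(x₀) + 2f(x₁) + 2f(x₂) + ... + f(xₙ)]

x_0 = 1.5000, f(x_0) = 0.400000, coefficient = 1
x_1 = 1.7250, f(x_1) = 0.366972, coefficient = 2
x_2 = 1.9500, f(x_2) = 0.338983, coefficient = 2
x_3 = 2.1750, f(x_3) = 0.314961, coefficient = 2
x_4 = 2.4000, f(x_4) = 0.294118, coefficient = 2
x_5 = 2.6250, f(x_5) = 0.275862, coefficient = 2
x_6 = 2.8500, f(x_6) = 0.259740, coefficient = 2
x_7 = 3.0750, f(x_7) = 0.245399, coefficient = 2
x_8 = 3.3000, f(x_8) = 0.232558, coefficient = 2
x_9 = 3.5250, f(x_9) = 0.220994, coefficient = 2
x_10 = 3.7500, f(x_10) = 0.210526, coefficient = 1

I ≈ (0.225000/2) × 5.709701 = 0.642341
Exact value: 0.641854
Error: 0.000488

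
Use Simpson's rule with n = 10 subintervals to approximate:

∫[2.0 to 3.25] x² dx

f(x) = x²
a = 2.0, b = 3.25, n = 10
h = (b - a)/n = 0.125000

Simpson's rule: (h/3)[f(x₀) + 4f(x₁) + 2f(x₂) + ... + f(xₙ)]

x_0 = 2.0000, f(x_0) = 4.000000, coefficient = 1
x_1 = 2.1250, f(x_1) = 4.515625, coefficient = 4
x_2 = 2.2500, f(x_2) = 5.062500, coefficient = 2
x_3 = 2.3750, f(x_3) = 5.640625, coefficient = 4
x_4 = 2.5000, f(x_4) = 6.250000, coefficient = 2
x_5 = 2.6250, f(x_5) = 6.890625, coefficient = 4
x_6 = 2.7500, f(x_6) = 7.562500, coefficient = 2
x_7 = 2.8750, f(x_7) = 8.265625, coefficient = 4
x_8 = 3.0000, f(x_8) = 9.000000, coefficient = 2
x_9 = 3.1250, f(x_9) = 9.765625, coefficient = 4
x_10 = 3.2500, f(x_10) = 10.562500, coefficient = 1

I ≈ (0.125000/3) × 210.625000 = 8.776042
Exact value: 8.776042
Error: 0.000000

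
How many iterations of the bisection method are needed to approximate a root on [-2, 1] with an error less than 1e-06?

We need (b-a)/2^n ≤ 1e-06
(1 - (-2))/2^n ≤ 1e-06
3/2^n ≤ 1e-06
2^n ≥ 3000000
n ≥ log₂(3000000) = 21.52
n ≥ 22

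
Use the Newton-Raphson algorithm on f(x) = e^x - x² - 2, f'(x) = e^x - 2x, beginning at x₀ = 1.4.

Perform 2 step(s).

f(x) = e^x - x² - 2
f'(x) = e^x - 2x
x₀ = 1.4

Newton-Raphson formula: x_{n+1} = x_n - f(x_n)/f'(x_n)

Iteration 1:
  f(1.400000) = 0.095200
  f'(1.400000) = 1.255200
  x_1 = 1.400000 - 0.095200/1.255200 = 1.324156
Iteration 2:
  f(1.324156) = 0.005622
  f'(1.324156) = 1.110699
  x_2 = 1.324156 - 0.005622/1.110699 = 1.319094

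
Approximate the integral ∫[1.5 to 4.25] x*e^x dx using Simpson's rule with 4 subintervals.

f(x) = x*e^x
a = 1.5, b = 4.25, n = 4
h = (b - a)/n = 0.687500

Simpson's rule: (h/3)[f(x₀) + 4f(x₁) + 2f(x₂) + ... + f(xₙ)]

x_0 = 1.5000, f(x_0) = 6.722534, coefficient = 1
x_1 = 2.1875, f(x_1) = 19.496975, coefficient = 4
x_2 = 2.8750, f(x_2) = 50.960594, coefficient = 2
x_3 = 3.5625, f(x_3) = 125.582454, coefficient = 4
x_4 = 4.2500, f(x_4) = 297.948002, coefficient = 1

I ≈ (0.687500/3) × 986.909441 = 226.166747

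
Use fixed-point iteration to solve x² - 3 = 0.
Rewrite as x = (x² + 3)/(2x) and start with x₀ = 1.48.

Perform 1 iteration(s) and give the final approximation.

Equation: x² - 3 = 0
Fixed-point form: x = (x² + 3)/(2x)
x₀ = 1.48

x_1 = g(1.480000) = 1.753514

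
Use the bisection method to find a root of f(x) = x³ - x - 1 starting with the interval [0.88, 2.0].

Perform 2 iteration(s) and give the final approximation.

f(x) = x³ - x - 1
Initial interval: [0.88, 2.0]

Iteration 1:
  c_1 = (0.880000 + 2.000000)/2 = 1.440000
  f(c_1) = f(1.440000) = 0.545984
  f(a) × f(c) < 0, new interval: [0.880000, 1.440000]
Iteration 2:
  c_2 = (0.880000 + 1.440000)/2 = 1.160000
  f(c_2) = f(1.160000) = -0.599104
  f(a) × f(c) ≥ 0, new interval: [1.160000, 1.440000]

After 2 iteration(s), the approximation is c_2 = 1.160000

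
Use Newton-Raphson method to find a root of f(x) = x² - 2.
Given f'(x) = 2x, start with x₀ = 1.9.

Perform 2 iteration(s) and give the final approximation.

f(x) = x² - 2
f'(x) = 2x
x₀ = 1.9

Newton-Raphson formula: x_{n+1} = x_n - f(x_n)/f'(x_n)

Iteration 1:
  f(1.900000) = 1.610000
  f'(1.900000) = 3.800000
  x_1 = 1.900000 - 1.610000/3.800000 = 1.476316
Iteration 2:
  f(1.476316) = 0.179508
  f'(1.476316) = 2.952632
  x_2 = 1.476316 - 0.179508/2.952632 = 1.415520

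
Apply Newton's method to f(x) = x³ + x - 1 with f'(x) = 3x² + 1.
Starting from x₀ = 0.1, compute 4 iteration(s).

f(x) = x³ + x - 1
f'(x) = 3x² + 1
x₀ = 0.1

Newton-Raphson formula: x_{n+1} = x_n - f(x_n)/f'(x_n)

Iteration 1:
  f(0.100000) = -0.899000
  f'(0.100000) = 1.030000
  x_1 = 0.100000 - (-0.899000)/1.030000 = 0.972816
Iteration 2:
  f(0.972816) = 0.893459
  f'(0.972816) = 3.839110
  x_2 = 0.972816 - 0.893459/3.839110 = 0.740090
Iteration 3:
  f(0.740090) = 0.145462
  f'(0.740090) = 2.643200
  x_3 = 0.740090 - 0.145462/2.643200 = 0.685058
Iteration 4:
  f(0.685058) = 0.006558
  f'(0.685058) = 2.407911
  x_4 = 0.685058 - 0.006558/2.407911 = 0.682334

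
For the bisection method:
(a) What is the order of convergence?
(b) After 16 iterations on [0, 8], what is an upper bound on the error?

(a) Bisection has linear (order 1) convergence; the error is halved each step.

(b) Error bound = (b-a)/2^n = (8 - 0)/2^{16}
    = 8/2^{16}

(a) 1 (linear); (b) error ≤ 1.22e-04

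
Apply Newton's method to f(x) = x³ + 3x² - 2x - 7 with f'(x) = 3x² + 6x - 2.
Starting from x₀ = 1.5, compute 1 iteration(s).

f(x) = x³ + 3x² - 2x - 7
f'(x) = 3x² + 6x - 2
x₀ = 1.5

Newton-Raphson formula: x_{n+1} = x_n - f(x_n)/f'(x_n)

Iteration 1:
  f(1.500000) = 0.125000
  f'(1.500000) = 13.750000
  x_1 = 1.500000 - 0.125000/13.750000 = 1.490909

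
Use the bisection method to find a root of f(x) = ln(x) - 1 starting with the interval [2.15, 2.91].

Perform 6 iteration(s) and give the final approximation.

f(x) = ln(x) - 1
Initial interval: [2.15, 2.91]

Iteration 1:
  c_1 = (2.150000 + 2.910000)/2 = 2.530000
  f(c_1) = f(2.530000) = -0.071781
  f(a) × f(c) ≥ 0, new interval: [2.530000, 2.910000]
Iteration 2:
  c_2 = (2.530000 + 2.910000)/2 = 2.720000
  f(c_2) = f(2.720000) = 0.000632
  f(a) × f(c) < 0, new interval: [2.530000, 2.720000]
Iteration 3:
  c_3 = (2.530000 + 2.720000)/2 = 2.625000
  f(c_3) = f(2.625000) = -0.034919
  f(a) × f(c) ≥ 0, new interval: [2.625000, 2.720000]
Iteration 4:
  c_4 = (2.625000 + 2.720000)/2 = 2.672500
  f(c_4) = f(2.672500) = -0.016986
  f(a) × f(c) ≥ 0, new interval: [2.672500, 2.720000]
Iteration 5:
  c_5 = (2.672500 + 2.720000)/2 = 2.696250
  f(c_5) = f(2.696250) = -0.008138
  f(a) × f(c) ≥ 0, new interval: [2.696250, 2.720000]
Iteration 6:
  c_6 = (2.696250 + 2.720000)/2 = 2.708125
  f(c_6) = f(2.708125) = -0.003743
  f(a) × f(c) ≥ 0, new interval: [2.708125, 2.720000]

After 6 iteration(s), the approximation is c_6 = 2.708125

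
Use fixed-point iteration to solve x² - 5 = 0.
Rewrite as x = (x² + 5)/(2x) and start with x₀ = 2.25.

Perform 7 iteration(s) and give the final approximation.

Equation: x² - 5 = 0
Fixed-point form: x = (x² + 5)/(2x)
x₀ = 2.25

x_1 = g(2.250000) = 2.236111
x_2 = g(2.236111) = 2.236068
x_3 = g(2.236068) = 2.236068
x_4 = g(2.236068) = 2.236068
x_5 = g(2.236068) = 2.236068
x_6 = g(2.236068) = 2.236068
x_7 = g(2.236068) = 2.236068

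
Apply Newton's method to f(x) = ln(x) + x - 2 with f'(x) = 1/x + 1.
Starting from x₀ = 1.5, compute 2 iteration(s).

f(x) = ln(x) + x - 2
f'(x) = 1/x + 1
x₀ = 1.5

Newton-Raphson formula: x_{n+1} = x_n - f(x_n)/f'(x_n)

Iteration 1:
  f(1.500000) = -0.094535
  f'(1.500000) = 1.666667
  x_1 = 1.500000 - (-0.094535)/1.666667 = 1.556721
Iteration 2:
  f(1.556721) = -0.000697
  f'(1.556721) = 1.642376
  x_2 = 1.556721 - (-0.000697)/1.642376 = 1.557146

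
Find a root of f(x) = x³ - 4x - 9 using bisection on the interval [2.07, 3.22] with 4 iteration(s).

f(x) = x³ - 4x - 9
Initial interval: [2.07, 3.22]

Iteration 1:
  c_1 = (2.070000 + 3.220000)/2 = 2.645000
  f(c_1) = f(2.645000) = -1.075514
  f(a) × f(c) ≥ 0, new interval: [2.645000, 3.220000]
Iteration 2:
  c_2 = (2.645000 + 3.220000)/2 = 2.932500
  f(c_2) = f(2.932500) = 4.488199
  f(a) × f(c) < 0, new interval: [2.645000, 2.932500]
Iteration 3:
  c_3 = (2.645000 + 2.932500)/2 = 2.788750
  f(c_3) = f(2.788750) = 1.533462
  f(a) × f(c) < 0, new interval: [2.645000, 2.788750]
Iteration 4:
  c_4 = (2.645000 + 2.788750)/2 = 2.716875
  f(c_4) = f(2.716875) = 0.186868
  f(a) × f(c) < 0, new interval: [2.645000, 2.716875]

After 4 iteration(s), the approximation is c_4 = 2.716875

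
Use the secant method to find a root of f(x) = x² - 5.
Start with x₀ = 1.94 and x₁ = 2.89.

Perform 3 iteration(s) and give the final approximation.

f(x) = x² - 5
x₀ = 1.94, x₁ = 2.89

Secant formula: x_{n+1} = x_n - f(x_n)(x_n - x_{n-1})/(f(x_n) - f(x_{n-1}))

Iteration 1:
  f(1.940000) = -1.236400
  f(2.890000) = 3.352100
  x_2 = 2.890000 - 3.352100×(2.890000 - 1.940000)/(3.352100 - (-1.236400))
       = 2.195983
Iteration 2:
  f(2.890000) = 3.352100
  f(2.195983) = -0.177657
  x_3 = 2.195983 - (-0.177657)×(2.195983 - 2.890000)/(-0.177657 - 3.352100)
       = 2.230914
Iteration 3:
  f(2.195983) = -0.177657
  f(2.230914) = -0.023022
  x_4 = 2.230914 - (-0.023022)×(2.230914 - 2.195983)/(-0.023022 - (-0.177657))
       = 2.236115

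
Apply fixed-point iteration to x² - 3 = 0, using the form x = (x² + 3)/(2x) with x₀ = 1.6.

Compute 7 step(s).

Equation: x² - 3 = 0
Fixed-point form: x = (x² + 3)/(2x)
x₀ = 1.6

x_1 = g(1.600000) = 1.737500
x_2 = g(1.737500) = 1.732059
x_3 = g(1.732059) = 1.732051
x_4 = g(1.732051) = 1.732051
x_5 = g(1.732051) = 1.732051
x_6 = g(1.732051) = 1.732051
x_7 = g(1.732051) = 1.732051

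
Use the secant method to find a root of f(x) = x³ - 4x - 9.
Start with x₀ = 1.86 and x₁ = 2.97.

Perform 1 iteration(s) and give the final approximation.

f(x) = x³ - 4x - 9
x₀ = 1.86, x₁ = 2.97

Secant formula: x_{n+1} = x_n - f(x_n)(x_n - x_{n-1})/(f(x_n) - f(x_{n-1}))

Iteration 1:
  f(1.860000) = -10.005144
  f(2.970000) = 5.318073
  x_2 = 2.970000 - 5.318073×(2.970000 - 1.860000)/(5.318073 - (-10.005144))
       = 2.584764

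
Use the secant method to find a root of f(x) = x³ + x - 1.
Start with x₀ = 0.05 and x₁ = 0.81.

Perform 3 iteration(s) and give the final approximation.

f(x) = x³ + x - 1
x₀ = 0.05, x₁ = 0.81

Secant formula: x_{n+1} = x_n - f(x_n)(x_n - x_{n-1})/(f(x_n) - f(x_{n-1}))

Iteration 1:
  f(0.050000) = -0.949875
  f(0.810000) = 0.341441
  x_2 = 0.810000 - 0.341441×(0.810000 - 0.050000)/(0.341441 - (-0.949875))
       = 0.609046
Iteration 2:
  f(0.810000) = 0.341441
  f(0.609046) = -0.165036
  x_3 = 0.609046 - (-0.165036)×(0.609046 - 0.810000)/(-0.165036 - 0.341441)
       = 0.674527
Iteration 3:
  f(0.609046) = -0.165036
  f(0.674527) = -0.018572
  x_4 = 0.674527 - (-0.018572)×(0.674527 - 0.609046)/(-0.018572 - (-0.165036))
       = 0.682830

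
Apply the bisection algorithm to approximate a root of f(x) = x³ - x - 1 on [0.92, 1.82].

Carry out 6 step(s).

f(x) = x³ - x - 1
Initial interval: [0.92, 1.82]

Iteration 1:
  c_1 = (0.920000 + 1.820000)/2 = 1.370000
  f(c_1) = f(1.370000) = 0.201353
  f(a) × f(c) < 0, new interval: [0.920000, 1.370000]
Iteration 2:
  c_2 = (0.920000 + 1.370000)/2 = 1.145000
  f(c_2) = f(1.145000) = -0.643876
  f(a) × f(c) ≥ 0, new interval: [1.145000, 1.370000]
Iteration 3:
  c_3 = (1.145000 + 1.370000)/2 = 1.257500
  f(c_3) = f(1.257500) = -0.269007
  f(a) × f(c) ≥ 0, new interval: [1.257500, 1.370000]
Iteration 4:
  c_4 = (1.257500 + 1.370000)/2 = 1.313750
  f(c_4) = f(1.313750) = -0.046298
  f(a) × f(c) ≥ 0, new interval: [1.313750, 1.370000]
Iteration 5:
  c_5 = (1.313750 + 1.370000)/2 = 1.341875
  f(c_5) = f(1.341875) = 0.074343
  f(a) × f(c) < 0, new interval: [1.313750, 1.341875]
Iteration 6:
  c_6 = (1.313750 + 1.341875)/2 = 1.327813
  f(c_6) = f(1.327813) = 0.013235
  f(a) × f(c) < 0, new interval: [1.313750, 1.327813]

After 6 iteration(s), the approximation is c_6 = 1.327813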